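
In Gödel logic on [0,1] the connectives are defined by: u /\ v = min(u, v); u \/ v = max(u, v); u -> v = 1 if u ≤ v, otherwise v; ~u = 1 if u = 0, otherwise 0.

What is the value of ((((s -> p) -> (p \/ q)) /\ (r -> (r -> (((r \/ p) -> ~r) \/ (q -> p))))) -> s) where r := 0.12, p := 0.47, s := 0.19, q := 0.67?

(s -> p): 0.19 ≤ 0.47, so result = 1
(p \/ q) = max(0.47, 0.67) = 0.67
((s -> p) -> (p \/ q)): 1 > 0.67, so result = 0.67
(r \/ p) = max(0.12, 0.47) = 0.47
~r: Gödel ¬ of 0.12 = 0 (operand ≠ 0)
((r \/ p) -> ~r): 0.47 > 0, so result = 0
(q -> p): 0.67 > 0.47, so result = 0.47
(((r \/ p) -> ~r) \/ (q -> p)) = max(0, 0.47) = 0.47
(r -> (((r \/ p) -> ~r) \/ (q -> p))): 0.12 ≤ 0.47, so result = 1
(r -> (r -> (((r \/ p) -> ~r) \/ (q -> p)))): 0.12 ≤ 1, so result = 1
(((s -> p) -> (p \/ q)) /\ (r -> (r -> (((r \/ p) -> ~r) \/ (q -> p))))) = min(0.67, 1) = 0.67
((((s -> p) -> (p \/ q)) /\ (r -> (r -> (((r \/ p) -> ~r) \/ (q -> p))))) -> s): 0.67 > 0.19, so result = 0.19

0.19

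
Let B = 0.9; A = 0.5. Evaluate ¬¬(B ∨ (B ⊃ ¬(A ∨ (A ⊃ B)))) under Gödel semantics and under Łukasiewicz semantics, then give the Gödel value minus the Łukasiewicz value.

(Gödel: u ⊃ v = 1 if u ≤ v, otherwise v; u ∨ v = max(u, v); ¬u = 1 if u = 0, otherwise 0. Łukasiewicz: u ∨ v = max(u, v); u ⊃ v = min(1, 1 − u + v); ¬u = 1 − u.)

0.10

Gödel evaluation:
  (A ⊃ B): 0.5 ≤ 0.9, so result = 1
  (A ∨ (A ⊃ B)) = max(0.5, 1) = 1
  ¬(A ∨ (A ⊃ B)): Gödel ¬ of 1 = 0 (operand ≠ 0)
  (B ⊃ ¬(A ∨ (A ⊃ B))): 0.9 > 0, so result = 0
  (B ∨ (B ⊃ ¬(A ∨ (A ⊃ B)))) = max(0.9, 0) = 0.9
  ¬(B ∨ (B ⊃ ¬(A ∨ (A ⊃ B)))): Gödel ¬ of 0.9 = 0 (operand ≠ 0)
  ¬¬(B ∨ (B ⊃ ¬(A ∨ (A ⊃ B)))): Gödel ¬ of 0 = 1 (operand is 0)
  Gödel value = 1
Łukasiewicz evaluation:
  (A ⊃ B): min(1, 1 − 0.5 + 0.9) = 1
  (A ∨ (A ⊃ B)) = max(0.5, 1) = 1
  ¬(A ∨ (A ⊃ B)): Łukasiewicz ¬ gives 1 − 1 = 0
  (B ⊃ ¬(A ∨ (A ⊃ B))): min(1, 1 − 0.9 + 0) = 0.1
  (B ∨ (B ⊃ ¬(A ∨ (A ⊃ B)))) = max(0.9, 0.1) = 0.9
  ¬(B ∨ (B ⊃ ¬(A ∨ (A ⊃ B)))): Łukasiewicz ¬ gives 1 − 0.9 = 0.1
  ¬¬(B ∨ (B ⊃ ¬(A ∨ (A ⊃ B)))): Łukasiewicz ¬ gives 1 − 0.1 = 0.9
  Łukasiewicz value = 0.9
Difference: 1 − 0.9 = 0.10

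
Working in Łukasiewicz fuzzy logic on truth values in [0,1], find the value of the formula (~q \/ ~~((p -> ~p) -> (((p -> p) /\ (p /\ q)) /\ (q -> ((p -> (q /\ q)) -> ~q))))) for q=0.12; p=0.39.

0.88

~q: Łukasiewicz ¬ gives 1 − 0.12 = 0.88
~p: Łukasiewicz ¬ gives 1 − 0.39 = 0.61
(p -> ~p): min(1, 1 − 0.39 + 0.61) = 1
(p -> p): min(1, 1 − 0.39 + 0.39) = 1
(p /\ q) = min(0.39, 0.12) = 0.12
((p -> p) /\ (p /\ q)) = min(1, 0.12) = 0.12
(q /\ q) = min(0.12, 0.12) = 0.12
(p -> (q /\ q)): min(1, 1 − 0.39 + 0.12) = 0.73
~q: Łukasiewicz ¬ gives 1 − 0.12 = 0.88
((p -> (q /\ q)) -> ~q): min(1, 1 − 0.73 + 0.88) = 1
(q -> ((p -> (q /\ q)) -> ~q)): min(1, 1 − 0.12 + 1) = 1
(((p -> p) /\ (p /\ q)) /\ (q -> ((p -> (q /\ q)) -> ~q))) = min(0.12, 1) = 0.12
((p -> ~p) -> (((p -> p) /\ (p /\ q)) /\ (q -> ((p -> (q /\ q)) -> ~q)))): min(1, 1 − 1 + 0.12) = 0.12
~((p -> ~p) -> (((p -> p) /\ (p /\ q)) /\ (q -> ((p -> (q /\ q)) -> ~q)))): Łukasiewicz ¬ gives 1 − 0.12 = 0.88
~~((p -> ~p) -> (((p -> p) /\ (p /\ q)) /\ (q -> ((p -> (q /\ q)) -> ~q)))): Łukasiewicz ¬ gives 1 − 0.88 = 0.12
(~q \/ ~~((p -> ~p) -> (((p -> p) /\ (p /\ q)) /\ (q -> ((p -> (q /\ q)) -> ~q))))) = max(0.88, 0.12) = 0.88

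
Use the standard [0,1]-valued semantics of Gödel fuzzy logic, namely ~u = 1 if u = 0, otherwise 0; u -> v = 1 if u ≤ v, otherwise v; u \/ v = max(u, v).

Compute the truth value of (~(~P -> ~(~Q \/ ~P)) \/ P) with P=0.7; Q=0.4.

0.70

~P: Gödel ¬ of 0.7 = 0 (operand ≠ 0)
~Q: Gödel ¬ of 0.4 = 0 (operand ≠ 0)
~P: Gödel ¬ of 0.7 = 0 (operand ≠ 0)
(~Q \/ ~P) = max(0, 0) = 0
~(~Q \/ ~P): Gödel ¬ of 0 = 1 (operand is 0)
(~P -> ~(~Q \/ ~P)): 0 ≤ 1, so result = 1
~(~P -> ~(~Q \/ ~P)): Gödel ¬ of 1 = 0 (operand ≠ 0)
(~(~P -> ~(~Q \/ ~P)) \/ P) = max(0, 0.7) = 0.7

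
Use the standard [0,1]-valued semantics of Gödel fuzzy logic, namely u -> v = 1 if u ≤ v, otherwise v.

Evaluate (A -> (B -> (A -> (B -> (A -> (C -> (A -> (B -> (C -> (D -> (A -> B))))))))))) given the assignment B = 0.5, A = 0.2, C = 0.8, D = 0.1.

1.00

(A -> B): 0.2 ≤ 0.5, so result = 1
(D -> (A -> B)): 0.1 ≤ 1, so result = 1
(C -> (D -> (A -> B))): 0.8 ≤ 1, so result = 1
(B -> (C -> (D -> (A -> B)))): 0.5 ≤ 1, so result = 1
(A -> (B -> (C -> (D -> (A -> B))))): 0.2 ≤ 1, so result = 1
(C -> (A -> (B -> (C -> (D -> (A -> B)))))): 0.8 ≤ 1, so result = 1
(A -> (C -> (A -> (B -> (C -> (D -> (A -> B))))))): 0.2 ≤ 1, so result = 1
(B -> (A -> (C -> (A -> (B -> (C -> (D -> (A -> B)))))))): 0.5 ≤ 1, so result = 1
(A -> (B -> (A -> (C -> (A -> (B -> (C -> (D -> (A -> B))))))))): 0.2 ≤ 1, so result = 1
(B -> (A -> (B -> (A -> (C -> (A -> (B -> (C -> (D -> (A -> B)))))))))): 0.5 ≤ 1, so result = 1
(A -> (B -> (A -> (B -> (A -> (C -> (A -> (B -> (C -> (D -> (A -> B))))))))))): 0.2 ≤ 1, so result = 1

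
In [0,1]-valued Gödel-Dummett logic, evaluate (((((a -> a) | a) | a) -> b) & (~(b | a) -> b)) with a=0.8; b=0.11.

(a -> a): 0.8 ≤ 0.8, so result = 1
((a -> a) | a) = max(1, 0.8) = 1
(((a -> a) | a) | a) = max(1, 0.8) = 1
((((a -> a) | a) | a) -> b): 1 > 0.11, so result = 0.11
(b | a) = max(0.11, 0.8) = 0.8
~(b | a): Gödel ¬ of 0.8 = 0 (operand ≠ 0)
(~(b | a) -> b): 0 ≤ 0.11, so result = 1
(((((a -> a) | a) | a) -> b) & (~(b | a) -> b)) = min(0.11, 1) = 0.11

0.11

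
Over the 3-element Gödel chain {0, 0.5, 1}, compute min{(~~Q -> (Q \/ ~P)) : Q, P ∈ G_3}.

0.50

The minimum is attained at Q = 0.5, P = 0.5:
  ~Q: Gödel ¬ of 0.5 = 0 (operand ≠ 0)
  ~~Q: Gödel ¬ of 0 = 1 (operand is 0)
  ~P: Gödel ¬ of 0.5 = 0 (operand ≠ 0)
  (Q \/ ~P) = max(0.5, 0) = 0.5
  (~~Q -> (Q \/ ~P)): 1 > 0.5, so result = 0.5
Checking all 9 assignments confirms none give a value below 0.50.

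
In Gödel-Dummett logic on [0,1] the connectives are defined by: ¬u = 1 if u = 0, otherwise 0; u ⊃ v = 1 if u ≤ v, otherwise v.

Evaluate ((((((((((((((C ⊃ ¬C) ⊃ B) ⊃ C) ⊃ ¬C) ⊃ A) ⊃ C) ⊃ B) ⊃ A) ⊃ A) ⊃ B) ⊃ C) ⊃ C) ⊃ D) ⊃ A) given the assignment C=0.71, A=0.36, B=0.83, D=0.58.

0.36

¬C: Gödel ¬ of 0.71 = 0 (operand ≠ 0)
(C ⊃ ¬C): 0.71 > 0, so result = 0
((C ⊃ ¬C) ⊃ B): 0 ≤ 0.83, so result = 1
(((C ⊃ ¬C) ⊃ B) ⊃ C): 1 > 0.71, so result = 0.71
¬C: Gödel ¬ of 0.71 = 0 (operand ≠ 0)
((((C ⊃ ¬C) ⊃ B) ⊃ C) ⊃ ¬C): 0.71 > 0, so result = 0
(((((C ⊃ ¬C) ⊃ B) ⊃ C) ⊃ ¬C) ⊃ A): 0 ≤ 0.36, so result = 1
((((((C ⊃ ¬C) ⊃ B) ⊃ C) ⊃ ¬C) ⊃ A) ⊃ C): 1 > 0.71, so result = 0.71
(((((((C ⊃ ¬C) ⊃ B) ⊃ C) ⊃ ¬C) ⊃ A) ⊃ C) ⊃ B): 0.71 ≤ 0.83, so result = 1
((((((((C ⊃ ¬C) ⊃ B) ⊃ C) ⊃ ¬C) ⊃ A) ⊃ C) ⊃ B) ⊃ A): 1 > 0.36, so result = 0.36
(((((((((C ⊃ ¬C) ⊃ B) ⊃ C) ⊃ ¬C) ⊃ A) ⊃ C) ⊃ B) ⊃ A) ⊃ A): 0.36 ≤ 0.36, so result = 1
((((((((((C ⊃ ¬C) ⊃ B) ⊃ C) ⊃ ¬C) ⊃ A) ⊃ C) ⊃ B) ⊃ A) ⊃ A) ⊃ B): 1 > 0.83, so result = 0.83
(((((((((((C ⊃ ¬C) ⊃ B) ⊃ C) ⊃ ¬C) ⊃ A) ⊃ C) ⊃ B) ⊃ A) ⊃ A) ⊃ B) ⊃ C): 0.83 > 0.71, so result = 0.71
((((((((((((C ⊃ ¬C) ⊃ B) ⊃ C) ⊃ ¬C) ⊃ A) ⊃ C) ⊃ B) ⊃ A) ⊃ A) ⊃ B) ⊃ C) ⊃ C): 0.71 ≤ 0.71, so result = 1
(((((((((((((C ⊃ ¬C) ⊃ B) ⊃ C) ⊃ ¬C) ⊃ A) ⊃ C) ⊃ B) ⊃ A) ⊃ A) ⊃ B) ⊃ C) ⊃ C) ⊃ D): 1 > 0.58, so result = 0.58
((((((((((((((C ⊃ ¬C) ⊃ B) ⊃ C) ⊃ ¬C) ⊃ A) ⊃ C) ⊃ B) ⊃ A) ⊃ A) ⊃ B) ⊃ C) ⊃ C) ⊃ D) ⊃ A): 0.58 > 0.36, so result = 0.36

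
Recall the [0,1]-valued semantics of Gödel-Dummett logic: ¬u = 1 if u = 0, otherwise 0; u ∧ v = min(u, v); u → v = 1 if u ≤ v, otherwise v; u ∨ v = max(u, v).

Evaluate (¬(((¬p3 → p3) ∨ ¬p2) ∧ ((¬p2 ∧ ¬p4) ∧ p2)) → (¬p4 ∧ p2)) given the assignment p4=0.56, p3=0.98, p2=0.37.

0.00

¬p3: Gödel ¬ of 0.98 = 0 (operand ≠ 0)
(¬p3 → p3): 0 ≤ 0.98, so result = 1
¬p2: Gödel ¬ of 0.37 = 0 (operand ≠ 0)
((¬p3 → p3) ∨ ¬p2) = max(1, 0) = 1
¬p2: Gödel ¬ of 0.37 = 0 (operand ≠ 0)
¬p4: Gödel ¬ of 0.56 = 0 (operand ≠ 0)
(¬p2 ∧ ¬p4) = min(0, 0) = 0
((¬p2 ∧ ¬p4) ∧ p2) = min(0, 0.37) = 0
(((¬p3 → p3) ∨ ¬p2) ∧ ((¬p2 ∧ ¬p4) ∧ p2)) = min(1, 0) = 0
¬(((¬p3 → p3) ∨ ¬p2) ∧ ((¬p2 ∧ ¬p4) ∧ p2)): Gödel ¬ of 0 = 1 (operand is 0)
¬p4: Gödel ¬ of 0.56 = 0 (operand ≠ 0)
(¬p4 ∧ p2) = min(0, 0.37) = 0
(¬(((¬p3 → p3) ∨ ¬p2) ∧ ((¬p2 ∧ ¬p4) ∧ p2)) → (¬p4 ∧ p2)): 1 > 0, so result = 0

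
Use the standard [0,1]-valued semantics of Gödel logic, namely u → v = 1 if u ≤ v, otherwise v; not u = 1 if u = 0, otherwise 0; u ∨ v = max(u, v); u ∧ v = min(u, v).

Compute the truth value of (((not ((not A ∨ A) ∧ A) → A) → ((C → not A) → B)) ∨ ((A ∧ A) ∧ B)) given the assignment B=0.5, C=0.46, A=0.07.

1.00

not A: Gödel ¬ of 0.07 = 0 (operand ≠ 0)
(not A ∨ A) = max(0, 0.07) = 0.07
((not A ∨ A) ∧ A) = min(0.07, 0.07) = 0.07
not ((not A ∨ A) ∧ A): Gödel ¬ of 0.07 = 0 (operand ≠ 0)
(not ((not A ∨ A) ∧ A) → A): 0 ≤ 0.07, so result = 1
not A: Gödel ¬ of 0.07 = 0 (operand ≠ 0)
(C → not A): 0.46 > 0, so result = 0
((C → not A) → B): 0 ≤ 0.5, so result = 1
((not ((not A ∨ A) ∧ A) → A) → ((C → not A) → B)): 1 ≤ 1, so result = 1
(A ∧ A) = min(0.07, 0.07) = 0.07
((A ∧ A) ∧ B) = min(0.07, 0.5) = 0.07
(((not ((not A ∨ A) ∧ A) → A) → ((C → not A) → B)) ∨ ((A ∧ A) ∧ B)) = max(1, 0.07) = 1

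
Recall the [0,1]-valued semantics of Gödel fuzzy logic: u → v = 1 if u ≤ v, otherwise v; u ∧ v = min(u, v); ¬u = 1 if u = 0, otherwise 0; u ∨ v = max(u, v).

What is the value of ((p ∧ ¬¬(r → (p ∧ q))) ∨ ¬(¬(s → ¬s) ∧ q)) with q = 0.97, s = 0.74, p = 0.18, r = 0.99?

0.18

(p ∧ q) = min(0.18, 0.97) = 0.18
(r → (p ∧ q)): 0.99 > 0.18, so result = 0.18
¬(r → (p ∧ q)): Gödel ¬ of 0.18 = 0 (operand ≠ 0)
¬¬(r → (p ∧ q)): Gödel ¬ of 0 = 1 (operand is 0)
(p ∧ ¬¬(r → (p ∧ q))) = min(0.18, 1) = 0.18
¬s: Gödel ¬ of 0.74 = 0 (operand ≠ 0)
(s → ¬s): 0.74 > 0, so result = 0
¬(s → ¬s): Gödel ¬ of 0 = 1 (operand is 0)
(¬(s → ¬s) ∧ q) = min(1, 0.97) = 0.97
¬(¬(s → ¬s) ∧ q): Gödel ¬ of 0.97 = 0 (operand ≠ 0)
((p ∧ ¬¬(r → (p ∧ q))) ∨ ¬(¬(s → ¬s) ∧ q)) = max(0.18, 0) = 0.18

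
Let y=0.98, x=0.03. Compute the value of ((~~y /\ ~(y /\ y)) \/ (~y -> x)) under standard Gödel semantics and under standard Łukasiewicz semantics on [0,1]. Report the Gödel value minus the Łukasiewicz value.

Gödel evaluation:
  ~y: Gödel ¬ of 0.98 = 0 (operand ≠ 0)
  ~~y: Gödel ¬ of 0 = 1 (operand is 0)
  (y /\ y) = min(0.98, 0.98) = 0.98
  ~(y /\ y): Gödel ¬ of 0.98 = 0 (operand ≠ 0)
  (~~y /\ ~(y /\ y)) = min(1, 0) = 0
  ~y: Gödel ¬ of 0.98 = 0 (operand ≠ 0)
  (~y -> x): 0 ≤ 0.03, so result = 1
  ((~~y /\ ~(y /\ y)) \/ (~y -> x)) = max(0, 1) = 1
  Gödel value = 1
Łukasiewicz evaluation:
  ~y: Łukasiewicz ¬ gives 1 − 0.98 = 0.02
  ~~y: Łukasiewicz ¬ gives 1 − 0.02 = 0.98
  (y /\ y) = min(0.98, 0.98) = 0.98
  ~(y /\ y): Łukasiewicz ¬ gives 1 − 0.98 = 0.02
  (~~y /\ ~(y /\ y)) = min(0.98, 0.02) = 0.02
  ~y: Łukasiewicz ¬ gives 1 − 0.98 = 0.02
  (~y -> x): min(1, 1 − 0.02 + 0.03) = 1
  ((~~y /\ ~(y /\ y)) \/ (~y -> x)) = max(0.02, 1) = 1
  Łukasiewicz value = 1
Difference: 1 − 1 = 0.00

0.00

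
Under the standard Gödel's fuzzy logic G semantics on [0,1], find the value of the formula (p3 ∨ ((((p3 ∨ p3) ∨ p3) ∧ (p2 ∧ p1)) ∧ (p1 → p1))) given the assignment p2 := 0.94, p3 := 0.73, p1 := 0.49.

(p3 ∨ p3) = max(0.73, 0.73) = 0.73
((p3 ∨ p3) ∨ p3) = max(0.73, 0.73) = 0.73
(p2 ∧ p1) = min(0.94, 0.49) = 0.49
(((p3 ∨ p3) ∨ p3) ∧ (p2 ∧ p1)) = min(0.73, 0.49) = 0.49
(p1 → p1): 0.49 ≤ 0.49, so result = 1
((((p3 ∨ p3) ∨ p3) ∧ (p2 ∧ p1)) ∧ (p1 → p1)) = min(0.49, 1) = 0.49
(p3 ∨ ((((p3 ∨ p3) ∨ p3) ∧ (p2 ∧ p1)) ∧ (p1 → p1))) = max(0.73, 0.49) = 0.73

0.73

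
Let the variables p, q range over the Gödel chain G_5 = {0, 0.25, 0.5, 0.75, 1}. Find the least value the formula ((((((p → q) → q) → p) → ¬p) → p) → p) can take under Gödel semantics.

0.25

The minimum is attained at p = 0.25, q = 0:
  (p → q): 0.25 > 0, so result = 0
  ((p → q) → q): 0 ≤ 0, so result = 1
  (((p → q) → q) → p): 1 > 0.25, so result = 0.25
  ¬p: Gödel ¬ of 0.25 = 0 (operand ≠ 0)
  ((((p → q) → q) → p) → ¬p): 0.25 > 0, so result = 0
  (((((p → q) → q) → p) → ¬p) → p): 0 ≤ 0.25, so result = 1
  ((((((p → q) → q) → p) → ¬p) → p) → p): 1 > 0.25, so result = 0.25
Checking all 25 assignments confirms none give a value below 0.25.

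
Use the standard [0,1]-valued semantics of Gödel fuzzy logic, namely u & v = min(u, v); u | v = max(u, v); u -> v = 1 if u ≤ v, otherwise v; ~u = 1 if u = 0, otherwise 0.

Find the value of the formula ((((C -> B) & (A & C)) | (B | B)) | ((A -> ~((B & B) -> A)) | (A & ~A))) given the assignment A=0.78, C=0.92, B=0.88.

(C -> B): 0.92 > 0.88, so result = 0.88
(A & C) = min(0.78, 0.92) = 0.78
((C -> B) & (A & C)) = min(0.88, 0.78) = 0.78
(B | B) = max(0.88, 0.88) = 0.88
(((C -> B) & (A & C)) | (B | B)) = max(0.78, 0.88) = 0.88
(B & B) = min(0.88, 0.88) = 0.88
((B & B) -> A): 0.88 > 0.78, so result = 0.78
~((B & B) -> A): Gödel ¬ of 0.78 = 0 (operand ≠ 0)
(A -> ~((B & B) -> A)): 0.78 > 0, so result = 0
~A: Gödel ¬ of 0.78 = 0 (operand ≠ 0)
(A & ~A) = min(0.78, 0) = 0
((A -> ~((B & B) -> A)) | (A & ~A)) = max(0, 0) = 0
((((C -> B) & (A & C)) | (B | B)) | ((A -> ~((B & B) -> A)) | (A & ~A))) = max(0.88, 0) = 0.88

0.88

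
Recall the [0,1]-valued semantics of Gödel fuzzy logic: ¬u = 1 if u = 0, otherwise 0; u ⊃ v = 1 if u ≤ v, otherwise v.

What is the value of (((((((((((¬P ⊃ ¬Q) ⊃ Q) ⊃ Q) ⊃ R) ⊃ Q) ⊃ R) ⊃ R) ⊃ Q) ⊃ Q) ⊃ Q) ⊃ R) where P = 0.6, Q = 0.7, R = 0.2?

0.20

¬P: Gödel ¬ of 0.6 = 0 (operand ≠ 0)
¬Q: Gödel ¬ of 0.7 = 0 (operand ≠ 0)
(¬P ⊃ ¬Q): 0 ≤ 0, so result = 1
((¬P ⊃ ¬Q) ⊃ Q): 1 > 0.7, so result = 0.7
(((¬P ⊃ ¬Q) ⊃ Q) ⊃ Q): 0.7 ≤ 0.7, so result = 1
((((¬P ⊃ ¬Q) ⊃ Q) ⊃ Q) ⊃ R): 1 > 0.2, so result = 0.2
(((((¬P ⊃ ¬Q) ⊃ Q) ⊃ Q) ⊃ R) ⊃ Q): 0.2 ≤ 0.7, so result = 1
((((((¬P ⊃ ¬Q) ⊃ Q) ⊃ Q) ⊃ R) ⊃ Q) ⊃ R): 1 > 0.2, so result = 0.2
(((((((¬P ⊃ ¬Q) ⊃ Q) ⊃ Q) ⊃ R) ⊃ Q) ⊃ R) ⊃ R): 0.2 ≤ 0.2, so result = 1
((((((((¬P ⊃ ¬Q) ⊃ Q) ⊃ Q) ⊃ R) ⊃ Q) ⊃ R) ⊃ R) ⊃ Q): 1 > 0.7, so result = 0.7
(((((((((¬P ⊃ ¬Q) ⊃ Q) ⊃ Q) ⊃ R) ⊃ Q) ⊃ R) ⊃ R) ⊃ Q) ⊃ Q): 0.7 ≤ 0.7, so result = 1
((((((((((¬P ⊃ ¬Q) ⊃ Q) ⊃ Q) ⊃ R) ⊃ Q) ⊃ R) ⊃ R) ⊃ Q) ⊃ Q) ⊃ Q): 1 > 0.7, so result = 0.7
(((((((((((¬P ⊃ ¬Q) ⊃ Q) ⊃ Q) ⊃ R) ⊃ Q) ⊃ R) ⊃ R) ⊃ Q) ⊃ Q) ⊃ Q) ⊃ R): 0.7 > 0.2, so result = 0.2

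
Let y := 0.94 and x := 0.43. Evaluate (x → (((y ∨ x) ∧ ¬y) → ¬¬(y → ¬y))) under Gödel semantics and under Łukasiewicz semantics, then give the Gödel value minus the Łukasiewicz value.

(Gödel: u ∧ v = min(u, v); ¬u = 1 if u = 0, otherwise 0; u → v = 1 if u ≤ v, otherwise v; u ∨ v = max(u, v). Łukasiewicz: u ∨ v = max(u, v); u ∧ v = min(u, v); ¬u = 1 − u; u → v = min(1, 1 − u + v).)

0.00

Gödel evaluation:
  (y ∨ x) = max(0.94, 0.43) = 0.94
  ¬y: Gödel ¬ of 0.94 = 0 (operand ≠ 0)
  ((y ∨ x) ∧ ¬y) = min(0.94, 0) = 0
  ¬y: Gödel ¬ of 0.94 = 0 (operand ≠ 0)
  (y → ¬y): 0.94 > 0, so result = 0
  ¬(y → ¬y): Gödel ¬ of 0 = 1 (operand is 0)
  ¬¬(y → ¬y): Gödel ¬ of 1 = 0 (operand ≠ 0)
  (((y ∨ x) ∧ ¬y) → ¬¬(y → ¬y)): 0 ≤ 0, so result = 1
  (x → (((y ∨ x) ∧ ¬y) → ¬¬(y → ¬y))): 0.43 ≤ 1, so result = 1
  Gödel value = 1
Łukasiewicz evaluation:
  (y ∨ x) = max(0.94, 0.43) = 0.94
  ¬y: Łukasiewicz ¬ gives 1 − 0.94 = 0.06
  ((y ∨ x) ∧ ¬y) = min(0.94, 0.06) = 0.06
  ¬y: Łukasiewicz ¬ gives 1 − 0.94 = 0.06
  (y → ¬y): min(1, 1 − 0.94 + 0.06) = 0.12
  ¬(y → ¬y): Łukasiewicz ¬ gives 1 − 0.12 = 0.88
  ¬¬(y → ¬y): Łukasiewicz ¬ gives 1 − 0.88 = 0.12
  (((y ∨ x) ∧ ¬y) → ¬¬(y → ¬y)): min(1, 1 − 0.06 + 0.12) = 1
  (x → (((y ∨ x) ∧ ¬y) → ¬¬(y → ¬y))): min(1, 1 − 0.43 + 1) = 1
  Łukasiewicz value = 1
Difference: 1 − 1 = 0.00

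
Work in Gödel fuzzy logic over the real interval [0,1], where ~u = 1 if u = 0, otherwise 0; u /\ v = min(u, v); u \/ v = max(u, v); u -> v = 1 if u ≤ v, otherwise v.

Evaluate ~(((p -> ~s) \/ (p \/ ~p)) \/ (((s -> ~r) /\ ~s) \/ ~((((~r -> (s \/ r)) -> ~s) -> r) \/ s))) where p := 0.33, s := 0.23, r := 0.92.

~s: Gödel ¬ of 0.23 = 0 (operand ≠ 0)
(p -> ~s): 0.33 > 0, so result = 0
~p: Gödel ¬ of 0.33 = 0 (operand ≠ 0)
(p \/ ~p) = max(0.33, 0) = 0.33
((p -> ~s) \/ (p \/ ~p)) = max(0, 0.33) = 0.33
~r: Gödel ¬ of 0.92 = 0 (operand ≠ 0)
(s -> ~r): 0.23 > 0, so result = 0
~s: Gödel ¬ of 0.23 = 0 (operand ≠ 0)
((s -> ~r) /\ ~s) = min(0, 0) = 0
~r: Gödel ¬ of 0.92 = 0 (operand ≠ 0)
(s \/ r) = max(0.23, 0.92) = 0.92
(~r -> (s \/ r)): 0 ≤ 0.92, so result = 1
~s: Gödel ¬ of 0.23 = 0 (operand ≠ 0)
((~r -> (s \/ r)) -> ~s): 1 > 0, so result = 0
(((~r -> (s \/ r)) -> ~s) -> r): 0 ≤ 0.92, so result = 1
((((~r -> (s \/ r)) -> ~s) -> r) \/ s) = max(1, 0.23) = 1
~((((~r -> (s \/ r)) -> ~s) -> r) \/ s): Gödel ¬ of 1 = 0 (operand ≠ 0)
(((s -> ~r) /\ ~s) \/ ~((((~r -> (s \/ r)) -> ~s) -> r) \/ s)) = max(0, 0) = 0
(((p -> ~s) \/ (p \/ ~p)) \/ (((s -> ~r) /\ ~s) \/ ~((((~r -> (s \/ r)) -> ~s) -> r) \/ s))) = max(0.33, 0) = 0.33
~(((p -> ~s) \/ (p \/ ~p)) \/ (((s -> ~r) /\ ~s) \/ ~((((~r -> (s \/ r)) -> ~s) -> r) \/ s))): Gödel ¬ of 0.33 = 0 (operand ≠ 0)

0.00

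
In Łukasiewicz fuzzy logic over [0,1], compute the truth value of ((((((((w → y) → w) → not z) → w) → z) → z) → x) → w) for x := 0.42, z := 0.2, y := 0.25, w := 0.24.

(w → y): min(1, 1 − 0.24 + 0.25) = 1
((w → y) → w): min(1, 1 − 1 + 0.24) = 0.24
not z: Łukasiewicz ¬ gives 1 − 0.2 = 0.8
(((w → y) → w) → not z): min(1, 1 − 0.24 + 0.8) = 1
((((w → y) → w) → not z) → w): min(1, 1 − 1 + 0.24) = 0.24
(((((w → y) → w) → not z) → w) → z): min(1, 1 − 0.24 + 0.2) = 0.96
((((((w → y) → w) → not z) → w) → z) → z): min(1, 1 − 0.96 + 0.2) = 0.24
(((((((w → y) → w) → not z) → w) → z) → z) → x): min(1, 1 − 0.24 + 0.42) = 1
((((((((w → y) → w) → not z) → w) → z) → z) → x) → w): min(1, 1 − 1 + 0.24) = 0.24

0.24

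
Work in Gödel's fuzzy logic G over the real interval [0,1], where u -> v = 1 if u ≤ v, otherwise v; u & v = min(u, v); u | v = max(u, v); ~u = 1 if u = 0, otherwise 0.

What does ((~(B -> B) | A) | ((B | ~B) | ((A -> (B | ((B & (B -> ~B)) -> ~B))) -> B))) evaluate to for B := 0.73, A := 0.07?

0.73

(B -> B): 0.73 ≤ 0.73, so result = 1
~(B -> B): Gödel ¬ of 1 = 0 (operand ≠ 0)
(~(B -> B) | A) = max(0, 0.07) = 0.07
~B: Gödel ¬ of 0.73 = 0 (operand ≠ 0)
(B | ~B) = max(0.73, 0) = 0.73
~B: Gödel ¬ of 0.73 = 0 (operand ≠ 0)
(B -> ~B): 0.73 > 0, so result = 0
(B & (B -> ~B)) = min(0.73, 0) = 0
~B: Gödel ¬ of 0.73 = 0 (operand ≠ 0)
((B & (B -> ~B)) -> ~B): 0 ≤ 0, so result = 1
(B | ((B & (B -> ~B)) -> ~B)) = max(0.73, 1) = 1
(A -> (B | ((B & (B -> ~B)) -> ~B))): 0.07 ≤ 1, so result = 1
((A -> (B | ((B & (B -> ~B)) -> ~B))) -> B): 1 > 0.73, so result = 0.73
((B | ~B) | ((A -> (B | ((B & (B -> ~B)) -> ~B))) -> B)) = max(0.73, 0.73) = 0.73
((~(B -> B) | A) | ((B | ~B) | ((A -> (B | ((B & (B -> ~B)) -> ~B))) -> B))) = max(0.07, 0.73) = 0.73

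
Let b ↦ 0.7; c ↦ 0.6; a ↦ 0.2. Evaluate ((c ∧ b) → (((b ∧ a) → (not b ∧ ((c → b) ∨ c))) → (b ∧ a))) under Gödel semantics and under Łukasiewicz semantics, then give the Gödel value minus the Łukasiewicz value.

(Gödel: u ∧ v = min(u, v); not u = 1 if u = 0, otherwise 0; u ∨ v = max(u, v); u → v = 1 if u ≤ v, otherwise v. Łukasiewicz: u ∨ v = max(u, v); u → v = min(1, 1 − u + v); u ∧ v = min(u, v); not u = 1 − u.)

Gödel evaluation:
  (c ∧ b) = min(0.6, 0.7) = 0.6
  (b ∧ a) = min(0.7, 0.2) = 0.2
  not b: Gödel ¬ of 0.7 = 0 (operand ≠ 0)
  (c → b): 0.6 ≤ 0.7, so result = 1
  ((c → b) ∨ c) = max(1, 0.6) = 1
  (not b ∧ ((c → b) ∨ c)) = min(0, 1) = 0
  ((b ∧ a) → (not b ∧ ((c → b) ∨ c))): 0.2 > 0, so result = 0
  (b ∧ a) = min(0.7, 0.2) = 0.2
  (((b ∧ a) → (not b ∧ ((c → b) ∨ c))) → (b ∧ a)): 0 ≤ 0.2, so result = 1
  ((c ∧ b) → (((b ∧ a) → (not b ∧ ((c → b) ∨ c))) → (b ∧ a))): 0.6 ≤ 1, so result = 1
  Gödel value = 1
Łukasiewicz evaluation:
  (c ∧ b) = min(0.6, 0.7) = 0.6
  (b ∧ a) = min(0.7, 0.2) = 0.2
  not b: Łukasiewicz ¬ gives 1 − 0.7 = 0.3
  (c → b): min(1, 1 − 0.6 + 0.7) = 1
  ((c → b) ∨ c) = max(1, 0.6) = 1
  (not b ∧ ((c → b) ∨ c)) = min(0.3, 1) = 0.3
  ((b ∧ a) → (not b ∧ ((c → b) ∨ c))): min(1, 1 − 0.2 + 0.3) = 1
  (b ∧ a) = min(0.7, 0.2) = 0.2
  (((b ∧ a) → (not b ∧ ((c → b) ∨ c))) → (b ∧ a)): min(1, 1 − 1 + 0.2) = 0.2
  ((c ∧ b) → (((b ∧ a) → (not b ∧ ((c → b) ∨ c))) → (b ∧ a))): min(1, 1 − 0.6 + 0.2) = 0.6
  Łukasiewicz value = 0.6
Difference: 1 − 0.6 = 0.40

0.40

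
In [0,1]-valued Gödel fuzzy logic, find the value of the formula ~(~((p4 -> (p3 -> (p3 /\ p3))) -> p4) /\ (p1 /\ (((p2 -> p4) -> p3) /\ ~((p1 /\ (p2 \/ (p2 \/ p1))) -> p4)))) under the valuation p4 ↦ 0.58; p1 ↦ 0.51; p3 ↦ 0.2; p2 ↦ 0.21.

(p3 /\ p3) = min(0.2, 0.2) = 0.2
(p3 -> (p3 /\ p3)): 0.2 ≤ 0.2, so result = 1
(p4 -> (p3 -> (p3 /\ p3))): 0.58 ≤ 1, so result = 1
((p4 -> (p3 -> (p3 /\ p3))) -> p4): 1 > 0.58, so result = 0.58
~((p4 -> (p3 -> (p3 /\ p3))) -> p4): Gödel ¬ of 0.58 = 0 (operand ≠ 0)
(p2 -> p4): 0.21 ≤ 0.58, so result = 1
((p2 -> p4) -> p3): 1 > 0.2, so result = 0.2
(p2 \/ p1) = max(0.21, 0.51) = 0.51
(p2 \/ (p2 \/ p1)) = max(0.21, 0.51) = 0.51
(p1 /\ (p2 \/ (p2 \/ p1))) = min(0.51, 0.51) = 0.51
((p1 /\ (p2 \/ (p2 \/ p1))) -> p4): 0.51 ≤ 0.58, so result = 1
~((p1 /\ (p2 \/ (p2 \/ p1))) -> p4): Gödel ¬ of 1 = 0 (operand ≠ 0)
(((p2 -> p4) -> p3) /\ ~((p1 /\ (p2 \/ (p2 \/ p1))) -> p4)) = min(0.2, 0) = 0
(p1 /\ (((p2 -> p4) -> p3) /\ ~((p1 /\ (p2 \/ (p2 \/ p1))) -> p4))) = min(0.51, 0) = 0
(~((p4 -> (p3 -> (p3 /\ p3))) -> p4) /\ (p1 /\ (((p2 -> p4) -> p3) /\ ~((p1 /\ (p2 \/ (p2 \/ p1))) -> p4)))) = min(0, 0) = 0
~(~((p4 -> (p3 -> (p3 /\ p3))) -> p4) /\ (p1 /\ (((p2 -> p4) -> p3) /\ ~((p1 /\ (p2 \/ (p2 \/ p1))) -> p4)))): Gödel ¬ of 0 = 1 (operand is 0)

1.00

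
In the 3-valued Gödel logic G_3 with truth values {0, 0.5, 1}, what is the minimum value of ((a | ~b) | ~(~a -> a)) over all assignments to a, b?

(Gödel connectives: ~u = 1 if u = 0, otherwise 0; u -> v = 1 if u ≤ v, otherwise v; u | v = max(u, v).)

The minimum is attained at a = 0.5, b = 0.5:
  ~b: Gödel ¬ of 0.5 = 0 (operand ≠ 0)
  (a | ~b) = max(0.5, 0) = 0.5
  ~a: Gödel ¬ of 0.5 = 0 (operand ≠ 0)
  (~a -> a): 0 ≤ 0.5, so result = 1
  ~(~a -> a): Gödel ¬ of 1 = 0 (operand ≠ 0)
  ((a | ~b) | ~(~a -> a)) = max(0.5, 0) = 0.5
Checking all 9 assignments confirms none give a value below 0.50.

0.50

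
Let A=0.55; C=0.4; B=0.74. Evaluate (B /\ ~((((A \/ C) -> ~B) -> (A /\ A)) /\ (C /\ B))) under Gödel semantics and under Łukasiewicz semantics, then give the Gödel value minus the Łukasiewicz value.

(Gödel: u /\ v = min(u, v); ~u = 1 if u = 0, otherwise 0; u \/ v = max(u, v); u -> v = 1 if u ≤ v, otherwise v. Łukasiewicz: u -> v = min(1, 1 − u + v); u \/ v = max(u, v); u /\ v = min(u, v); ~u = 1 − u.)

Gödel evaluation:
  (A \/ C) = max(0.55, 0.4) = 0.55
  ~B: Gödel ¬ of 0.74 = 0 (operand ≠ 0)
  ((A \/ C) -> ~B): 0.55 > 0, so result = 0
  (A /\ A) = min(0.55, 0.55) = 0.55
  (((A \/ C) -> ~B) -> (A /\ A)): 0 ≤ 0.55, so result = 1
  (C /\ B) = min(0.4, 0.74) = 0.4
  ((((A \/ C) -> ~B) -> (A /\ A)) /\ (C /\ B)) = min(1, 0.4) = 0.4
  ~((((A \/ C) -> ~B) -> (A /\ A)) /\ (C /\ B)): Gödel ¬ of 0.4 = 0 (operand ≠ 0)
  (B /\ ~((((A \/ C) -> ~B) -> (A /\ A)) /\ (C /\ B))) = min(0.74, 0) = 0
  Gödel value = 0
Łukasiewicz evaluation:
  (A \/ C) = max(0.55, 0.4) = 0.55
  ~B: Łukasiewicz ¬ gives 1 − 0.74 = 0.26
  ((A \/ C) -> ~B): min(1, 1 − 0.55 + 0.26) = 0.71
  (A /\ A) = min(0.55, 0.55) = 0.55
  (((A \/ C) -> ~B) -> (A /\ A)): min(1, 1 − 0.71 + 0.55) = 0.84
  (C /\ B) = min(0.4, 0.74) = 0.4
  ((((A \/ C) -> ~B) -> (A /\ A)) /\ (C /\ B)) = min(0.84, 0.4) = 0.4
  ~((((A \/ C) -> ~B) -> (A /\ A)) /\ (C /\ B)): Łukasiewicz ¬ gives 1 − 0.4 = 0.6
  (B /\ ~((((A \/ C) -> ~B) -> (A /\ A)) /\ (C /\ B))) = min(0.74, 0.6) = 0.6
  Łukasiewicz value = 0.6
Difference: 0 − 0.6 = -0.60

-0.60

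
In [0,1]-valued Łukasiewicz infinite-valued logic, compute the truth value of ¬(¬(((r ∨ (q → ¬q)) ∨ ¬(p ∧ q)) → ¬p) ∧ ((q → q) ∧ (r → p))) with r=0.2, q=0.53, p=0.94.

¬q: Łukasiewicz ¬ gives 1 − 0.53 = 0.47
(q → ¬q): min(1, 1 − 0.53 + 0.47) = 0.94
(r ∨ (q → ¬q)) = max(0.2, 0.94) = 0.94
(p ∧ q) = min(0.94, 0.53) = 0.53
¬(p ∧ q): Łukasiewicz ¬ gives 1 − 0.53 = 0.47
((r ∨ (q → ¬q)) ∨ ¬(p ∧ q)) = max(0.94, 0.47) = 0.94
¬p: Łukasiewicz ¬ gives 1 − 0.94 = 0.06
(((r ∨ (q → ¬q)) ∨ ¬(p ∧ q)) → ¬p): min(1, 1 − 0.94 + 0.06) = 0.12
¬(((r ∨ (q → ¬q)) ∨ ¬(p ∧ q)) → ¬p): Łukasiewicz ¬ gives 1 − 0.12 = 0.88
(q → q): min(1, 1 − 0.53 + 0.53) = 1
(r → p): min(1, 1 − 0.2 + 0.94) = 1
((q → q) ∧ (r → p)) = min(1, 1) = 1
(¬(((r ∨ (q → ¬q)) ∨ ¬(p ∧ q)) → ¬p) ∧ ((q → q) ∧ (r → p))) = min(0.88, 1) = 0.88
¬(¬(((r ∨ (q → ¬q)) ∨ ¬(p ∧ q)) → ¬p) ∧ ((q → q) ∧ (r → p))): Łukasiewicz ¬ gives 1 − 0.88 = 0.12

0.12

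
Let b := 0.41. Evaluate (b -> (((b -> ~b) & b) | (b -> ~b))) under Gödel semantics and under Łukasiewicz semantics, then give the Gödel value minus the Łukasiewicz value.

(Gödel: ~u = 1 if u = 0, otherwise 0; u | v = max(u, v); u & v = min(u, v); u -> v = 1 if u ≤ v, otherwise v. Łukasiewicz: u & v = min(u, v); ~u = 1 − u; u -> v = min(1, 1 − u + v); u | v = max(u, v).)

-1.00

Gödel evaluation:
  ~b: Gödel ¬ of 0.41 = 0 (operand ≠ 0)
  (b -> ~b): 0.41 > 0, so result = 0
  ((b -> ~b) & b) = min(0, 0.41) = 0
  ~b: Gödel ¬ of 0.41 = 0 (operand ≠ 0)
  (b -> ~b): 0.41 > 0, so result = 0
  (((b -> ~b) & b) | (b -> ~b)) = max(0, 0) = 0
  (b -> (((b -> ~b) & b) | (b -> ~b))): 0.41 > 0, so result = 0
  Gödel value = 0
Łukasiewicz evaluation:
  ~b: Łukasiewicz ¬ gives 1 − 0.41 = 0.59
  (b -> ~b): min(1, 1 − 0.41 + 0.59) = 1
  ((b -> ~b) & b) = min(1, 0.41) = 0.41
  ~b: Łukasiewicz ¬ gives 1 − 0.41 = 0.59
  (b -> ~b): min(1, 1 − 0.41 + 0.59) = 1
  (((b -> ~b) & b) | (b -> ~b)) = max(0.41, 1) = 1
  (b -> (((b -> ~b) & b) | (b -> ~b))): min(1, 1 − 0.41 + 1) = 1
  Łukasiewicz value = 1
Difference: 0 − 1 = -1.00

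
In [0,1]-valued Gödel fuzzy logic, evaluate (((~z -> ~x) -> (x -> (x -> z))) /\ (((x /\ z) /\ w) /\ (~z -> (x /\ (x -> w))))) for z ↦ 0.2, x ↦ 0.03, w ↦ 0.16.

0.03

~z: Gödel ¬ of 0.2 = 0 (operand ≠ 0)
~x: Gödel ¬ of 0.03 = 0 (operand ≠ 0)
(~z -> ~x): 0 ≤ 0, so result = 1
(x -> z): 0.03 ≤ 0.2, so result = 1
(x -> (x -> z)): 0.03 ≤ 1, so result = 1
((~z -> ~x) -> (x -> (x -> z))): 1 ≤ 1, so result = 1
(x /\ z) = min(0.03, 0.2) = 0.03
((x /\ z) /\ w) = min(0.03, 0.16) = 0.03
~z: Gödel ¬ of 0.2 = 0 (operand ≠ 0)
(x -> w): 0.03 ≤ 0.16, so result = 1
(x /\ (x -> w)) = min(0.03, 1) = 0.03
(~z -> (x /\ (x -> w))): 0 ≤ 0.03, so result = 1
(((x /\ z) /\ w) /\ (~z -> (x /\ (x -> w)))) = min(0.03, 1) = 0.03
(((~z -> ~x) -> (x -> (x -> z))) /\ (((x /\ z) /\ w) /\ (~z -> (x /\ (x -> w))))) = min(1, 0.03) = 0.03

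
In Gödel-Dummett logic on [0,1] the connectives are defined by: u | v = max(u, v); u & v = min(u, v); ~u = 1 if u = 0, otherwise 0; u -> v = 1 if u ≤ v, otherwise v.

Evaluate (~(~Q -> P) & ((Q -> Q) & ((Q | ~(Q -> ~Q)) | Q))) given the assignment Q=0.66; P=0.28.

~Q: Gödel ¬ of 0.66 = 0 (operand ≠ 0)
(~Q -> P): 0 ≤ 0.28, so result = 1
~(~Q -> P): Gödel ¬ of 1 = 0 (operand ≠ 0)
(Q -> Q): 0.66 ≤ 0.66, so result = 1
~Q: Gödel ¬ of 0.66 = 0 (operand ≠ 0)
(Q -> ~Q): 0.66 > 0, so result = 0
~(Q -> ~Q): Gödel ¬ of 0 = 1 (operand is 0)
(Q | ~(Q -> ~Q)) = max(0.66, 1) = 1
((Q | ~(Q -> ~Q)) | Q) = max(1, 0.66) = 1
((Q -> Q) & ((Q | ~(Q -> ~Q)) | Q)) = min(1, 1) = 1
(~(~Q -> P) & ((Q -> Q) & ((Q | ~(Q -> ~Q)) | Q))) = min(0, 1) = 0

0.00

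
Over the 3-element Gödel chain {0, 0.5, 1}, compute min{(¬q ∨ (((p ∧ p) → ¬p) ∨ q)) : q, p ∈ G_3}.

The minimum is attained at q = 0.5, p = 0.5:
  ¬q: Gödel ¬ of 0.5 = 0 (operand ≠ 0)
  (p ∧ p) = min(0.5, 0.5) = 0.5
  ¬p: Gödel ¬ of 0.5 = 0 (operand ≠ 0)
  ((p ∧ p) → ¬p): 0.5 > 0, so result = 0
  (((p ∧ p) → ¬p) ∨ q) = max(0, 0.5) = 0.5
  (¬q ∨ (((p ∧ p) → ¬p) ∨ q)) = max(0, 0.5) = 0.5
Checking all 9 assignments confirms none give a value below 0.50.

0.50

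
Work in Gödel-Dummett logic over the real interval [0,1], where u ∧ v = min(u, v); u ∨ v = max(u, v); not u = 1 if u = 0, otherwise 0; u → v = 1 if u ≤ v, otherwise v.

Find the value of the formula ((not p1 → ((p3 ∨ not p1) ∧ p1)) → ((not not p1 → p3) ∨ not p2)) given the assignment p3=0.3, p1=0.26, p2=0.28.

not p1: Gödel ¬ of 0.26 = 0 (operand ≠ 0)
not p1: Gödel ¬ of 0.26 = 0 (operand ≠ 0)
(p3 ∨ not p1) = max(0.3, 0) = 0.3
((p3 ∨ not p1) ∧ p1) = min(0.3, 0.26) = 0.26
(not p1 → ((p3 ∨ not p1) ∧ p1)): 0 ≤ 0.26, so result = 1
not p1: Gödel ¬ of 0.26 = 0 (operand ≠ 0)
not not p1: Gödel ¬ of 0 = 1 (operand is 0)
(not not p1 → p3): 1 > 0.3, so result = 0.3
not p2: Gödel ¬ of 0.28 = 0 (operand ≠ 0)
((not not p1 → p3) ∨ not p2) = max(0.3, 0) = 0.3
((not p1 → ((p3 ∨ not p1) ∧ p1)) → ((not not p1 → p3) ∨ not p2)): 1 > 0.3, so result = 0.3

0.30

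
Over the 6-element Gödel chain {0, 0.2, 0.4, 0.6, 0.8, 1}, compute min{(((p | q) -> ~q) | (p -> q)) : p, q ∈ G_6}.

0.20

The minimum is attained at p = 0.4, q = 0.2:
  (p | q) = max(0.4, 0.2) = 0.4
  ~q: Gödel ¬ of 0.2 = 0 (operand ≠ 0)
  ((p | q) -> ~q): 0.4 > 0, so result = 0
  (p -> q): 0.4 > 0.2, so result = 0.2
  (((p | q) -> ~q) | (p -> q)) = max(0, 0.2) = 0.2
Checking all 36 assignments confirms none give a value below 0.20.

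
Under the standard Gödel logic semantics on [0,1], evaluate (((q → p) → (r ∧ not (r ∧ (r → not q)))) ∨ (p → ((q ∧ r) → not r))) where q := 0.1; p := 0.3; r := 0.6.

0.60

(q → p): 0.1 ≤ 0.3, so result = 1
not q: Gödel ¬ of 0.1 = 0 (operand ≠ 0)
(r → not q): 0.6 > 0, so result = 0
(r ∧ (r → not q)) = min(0.6, 0) = 0
not (r ∧ (r → not q)): Gödel ¬ of 0 = 1 (operand is 0)
(r ∧ not (r ∧ (r → not q))) = min(0.6, 1) = 0.6
((q → p) → (r ∧ not (r ∧ (r → not q)))): 1 > 0.6, so result = 0.6
(q ∧ r) = min(0.1, 0.6) = 0.1
not r: Gödel ¬ of 0.6 = 0 (operand ≠ 0)
((q ∧ r) → not r): 0.1 > 0, so result = 0
(p → ((q ∧ r) → not r)): 0.3 > 0, so result = 0
(((q → p) → (r ∧ not (r ∧ (r → not q)))) ∨ (p → ((q ∧ r) → not r))) = max(0.6, 0) = 0.6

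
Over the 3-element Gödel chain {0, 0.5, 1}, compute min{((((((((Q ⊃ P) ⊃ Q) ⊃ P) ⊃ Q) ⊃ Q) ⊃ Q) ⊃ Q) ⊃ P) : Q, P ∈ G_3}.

The minimum is attained at Q = 0, P = 0:
  (Q ⊃ P): 0 ≤ 0, so result = 1
  ((Q ⊃ P) ⊃ Q): 1 > 0, so result = 0
  (((Q ⊃ P) ⊃ Q) ⊃ P): 0 ≤ 0, so result = 1
  ((((Q ⊃ P) ⊃ Q) ⊃ P) ⊃ Q): 1 > 0, so result = 0
  (((((Q ⊃ P) ⊃ Q) ⊃ P) ⊃ Q) ⊃ Q): 0 ≤ 0, so result = 1
  ((((((Q ⊃ P) ⊃ Q) ⊃ P) ⊃ Q) ⊃ Q) ⊃ Q): 1 > 0, so result = 0
  (((((((Q ⊃ P) ⊃ Q) ⊃ P) ⊃ Q) ⊃ Q) ⊃ Q) ⊃ Q): 0 ≤ 0, so result = 1
  ((((((((Q ⊃ P) ⊃ Q) ⊃ P) ⊃ Q) ⊃ Q) ⊃ Q) ⊃ Q) ⊃ P): 1 > 0, so result = 0
Checking all 9 assignments confirms none give a value below 0.00.

0.00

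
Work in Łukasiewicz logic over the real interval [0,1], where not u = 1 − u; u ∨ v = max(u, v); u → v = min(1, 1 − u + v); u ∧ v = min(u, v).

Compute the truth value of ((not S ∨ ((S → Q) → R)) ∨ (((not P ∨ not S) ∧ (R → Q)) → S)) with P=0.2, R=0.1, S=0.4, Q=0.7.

0.60

not S: Łukasiewicz ¬ gives 1 − 0.4 = 0.6
(S → Q): min(1, 1 − 0.4 + 0.7) = 1
((S → Q) → R): min(1, 1 − 1 + 0.1) = 0.1
(not S ∨ ((S → Q) → R)) = max(0.6, 0.1) = 0.6
not P: Łukasiewicz ¬ gives 1 − 0.2 = 0.8
not S: Łukasiewicz ¬ gives 1 − 0.4 = 0.6
(not P ∨ not S) = max(0.8, 0.6) = 0.8
(R → Q): min(1, 1 − 0.1 + 0.7) = 1
((not P ∨ not S) ∧ (R → Q)) = min(0.8, 1) = 0.8
(((not P ∨ not S) ∧ (R → Q)) → S): min(1, 1 − 0.8 + 0.4) = 0.6
((not S ∨ ((S → Q) → R)) ∨ (((not P ∨ not S) ∧ (R → Q)) → S)) = max(0.6, 0.6) = 0.6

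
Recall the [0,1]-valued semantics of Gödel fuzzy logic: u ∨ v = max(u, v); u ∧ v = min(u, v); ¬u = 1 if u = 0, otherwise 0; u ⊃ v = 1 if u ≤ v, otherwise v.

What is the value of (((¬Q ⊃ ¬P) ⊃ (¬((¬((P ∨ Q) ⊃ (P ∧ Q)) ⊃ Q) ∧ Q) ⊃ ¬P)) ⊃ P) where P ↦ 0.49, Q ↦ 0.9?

0.49

¬Q: Gödel ¬ of 0.9 = 0 (operand ≠ 0)
¬P: Gödel ¬ of 0.49 = 0 (operand ≠ 0)
(¬Q ⊃ ¬P): 0 ≤ 0, so result = 1
(P ∨ Q) = max(0.49, 0.9) = 0.9
(P ∧ Q) = min(0.49, 0.9) = 0.49
((P ∨ Q) ⊃ (P ∧ Q)): 0.9 > 0.49, so result = 0.49
¬((P ∨ Q) ⊃ (P ∧ Q)): Gödel ¬ of 0.49 = 0 (operand ≠ 0)
(¬((P ∨ Q) ⊃ (P ∧ Q)) ⊃ Q): 0 ≤ 0.9, so result = 1
((¬((P ∨ Q) ⊃ (P ∧ Q)) ⊃ Q) ∧ Q) = min(1, 0.9) = 0.9
¬((¬((P ∨ Q) ⊃ (P ∧ Q)) ⊃ Q) ∧ Q): Gödel ¬ of 0.9 = 0 (operand ≠ 0)
¬P: Gödel ¬ of 0.49 = 0 (operand ≠ 0)
(¬((¬((P ∨ Q) ⊃ (P ∧ Q)) ⊃ Q) ∧ Q) ⊃ ¬P): 0 ≤ 0, so result = 1
((¬Q ⊃ ¬P) ⊃ (¬((¬((P ∨ Q) ⊃ (P ∧ Q)) ⊃ Q) ∧ Q) ⊃ ¬P)): 1 ≤ 1, so result = 1
(((¬Q ⊃ ¬P) ⊃ (¬((¬((P ∨ Q) ⊃ (P ∧ Q)) ⊃ Q) ∧ Q) ⊃ ¬P)) ⊃ P): 1 > 0.49, so result = 0.49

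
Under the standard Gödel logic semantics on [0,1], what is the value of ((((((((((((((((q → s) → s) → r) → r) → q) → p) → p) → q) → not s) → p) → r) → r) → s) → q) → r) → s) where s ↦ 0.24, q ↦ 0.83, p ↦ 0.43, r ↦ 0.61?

0.24

(q → s): 0.83 > 0.24, so result = 0.24
((q → s) → s): 0.24 ≤ 0.24, so result = 1
(((q → s) → s) → r): 1 > 0.61, so result = 0.61
((((q → s) → s) → r) → r): 0.61 ≤ 0.61, so result = 1
(((((q → s) → s) → r) → r) → q): 1 > 0.83, so result = 0.83
((((((q → s) → s) → r) → r) → q) → p): 0.83 > 0.43, so result = 0.43
(((((((q → s) → s) → r) → r) → q) → p) → p): 0.43 ≤ 0.43, so result = 1
((((((((q → s) → s) → r) → r) → q) → p) → p) → q): 1 > 0.83, so result = 0.83
not s: Gödel ¬ of 0.24 = 0 (operand ≠ 0)
(((((((((q → s) → s) → r) → r) → q) → p) → p) → q) → not s): 0.83 > 0, so result = 0
((((((((((q → s) → s) → r) → r) → q) → p) → p) → q) → not s) → p): 0 ≤ 0.43, so result = 1
(((((((((((q → s) → s) → r) → r) → q) → p) → p) → q) → not s) → p) → r): 1 > 0.61, so result = 0.61
((((((((((((q → s) → s) → r) → r) → q) → p) → p) → q) → not s) → p) → r) → r): 0.61 ≤ 0.61, so result = 1
(((((((((((((q → s) → s) → r) → r) → q) → p) → p) → q) → not s) → p) → r) → r) → s): 1 > 0.24, so result = 0.24
((((((((((((((q → s) → s) → r) → r) → q) → p) → p) → q) → not s) → p) → r) → r) → s) → q): 0.24 ≤ 0.83, so result = 1
(((((((((((((((q → s) → s) → r) → r) → q) → p) → p) → q) → not s) → p) → r) → r) → s) → q) → r): 1 > 0.61, so result = 0.61
((((((((((((((((q → s) → s) → r) → r) → q) → p) → p) → q) → not s) → p) → r) → r) → s) → q) → r) → s): 0.61 > 0.24, so result = 0.24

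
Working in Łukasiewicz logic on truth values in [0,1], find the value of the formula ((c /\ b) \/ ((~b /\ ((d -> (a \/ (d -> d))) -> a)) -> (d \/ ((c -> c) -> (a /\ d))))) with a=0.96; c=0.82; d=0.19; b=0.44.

(c /\ b) = min(0.82, 0.44) = 0.44
~b: Łukasiewicz ¬ gives 1 − 0.44 = 0.56
(d -> d): min(1, 1 − 0.19 + 0.19) = 1
(a \/ (d -> d)) = max(0.96, 1) = 1
(d -> (a \/ (d -> d))): min(1, 1 − 0.19 + 1) = 1
((d -> (a \/ (d -> d))) -> a): min(1, 1 − 1 + 0.96) = 0.96
(~b /\ ((d -> (a \/ (d -> d))) -> a)) = min(0.56, 0.96) = 0.56
(c -> c): min(1, 1 − 0.82 + 0.82) = 1
(a /\ d) = min(0.96, 0.19) = 0.19
((c -> c) -> (a /\ d)): min(1, 1 − 1 + 0.19) = 0.19
(d \/ ((c -> c) -> (a /\ d))) = max(0.19, 0.19) = 0.19
((~b /\ ((d -> (a \/ (d -> d))) -> a)) -> (d \/ ((c -> c) -> (a /\ d)))): min(1, 1 − 0.56 + 0.19) = 0.63
((c /\ b) \/ ((~b /\ ((d -> (a \/ (d -> d))) -> a)) -> (d \/ ((c -> c) -> (a /\ d))))) = max(0.44, 0.63) = 0.63

0.63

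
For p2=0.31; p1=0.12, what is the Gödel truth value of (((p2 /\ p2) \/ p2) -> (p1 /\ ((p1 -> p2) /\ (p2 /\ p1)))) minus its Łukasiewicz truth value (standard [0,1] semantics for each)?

-0.69

Gödel evaluation:
  (p2 /\ p2) = min(0.31, 0.31) = 0.31
  ((p2 /\ p2) \/ p2) = max(0.31, 0.31) = 0.31
  (p1 -> p2): 0.12 ≤ 0.31, so result = 1
  (p2 /\ p1) = min(0.31, 0.12) = 0.12
  ((p1 -> p2) /\ (p2 /\ p1)) = min(1, 0.12) = 0.12
  (p1 /\ ((p1 -> p2) /\ (p2 /\ p1))) = min(0.12, 0.12) = 0.12
  (((p2 /\ p2) \/ p2) -> (p1 /\ ((p1 -> p2) /\ (p2 /\ p1)))): 0.31 > 0.12, so result = 0.12
  Gödel value = 0.12
Łukasiewicz evaluation:
  (p2 /\ p2) = min(0.31, 0.31) = 0.31
  ((p2 /\ p2) \/ p2) = max(0.31, 0.31) = 0.31
  (p1 -> p2): min(1, 1 − 0.12 + 0.31) = 1
  (p2 /\ p1) = min(0.31, 0.12) = 0.12
  ((p1 -> p2) /\ (p2 /\ p1)) = min(1, 0.12) = 0.12
  (p1 /\ ((p1 -> p2) /\ (p2 /\ p1))) = min(0.12, 0.12) = 0.12
  (((p2 /\ p2) \/ p2) -> (p1 /\ ((p1 -> p2) /\ (p2 /\ p1)))): min(1, 1 − 0.31 + 0.12) = 0.81
  Łukasiewicz value = 0.81
Difference: 0.12 − 0.81 = -0.69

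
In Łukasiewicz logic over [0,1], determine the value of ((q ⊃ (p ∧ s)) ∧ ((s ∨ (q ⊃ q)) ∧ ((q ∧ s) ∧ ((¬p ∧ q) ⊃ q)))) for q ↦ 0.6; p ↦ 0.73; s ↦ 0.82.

(p ∧ s) = min(0.73, 0.82) = 0.73
(q ⊃ (p ∧ s)): min(1, 1 − 0.6 + 0.73) = 1
(q ⊃ q): min(1, 1 − 0.6 + 0.6) = 1
(s ∨ (q ⊃ q)) = max(0.82, 1) = 1
(q ∧ s) = min(0.6, 0.82) = 0.6
¬p: Łukasiewicz ¬ gives 1 − 0.73 = 0.27
(¬p ∧ q) = min(0.27, 0.6) = 0.27
((¬p ∧ q) ⊃ q): min(1, 1 − 0.27 + 0.6) = 1
((q ∧ s) ∧ ((¬p ∧ q) ⊃ q)) = min(0.6, 1) = 0.6
((s ∨ (q ⊃ q)) ∧ ((q ∧ s) ∧ ((¬p ∧ q) ⊃ q))) = min(1, 0.6) = 0.6
((q ⊃ (p ∧ s)) ∧ ((s ∨ (q ⊃ q)) ∧ ((q ∧ s) ∧ ((¬p ∧ q) ⊃ q)))) = min(1, 0.6) = 0.6

0.60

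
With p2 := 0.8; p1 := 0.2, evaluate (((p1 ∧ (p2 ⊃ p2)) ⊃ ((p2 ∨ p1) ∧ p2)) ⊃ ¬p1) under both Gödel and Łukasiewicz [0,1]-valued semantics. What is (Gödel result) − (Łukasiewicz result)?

Gödel evaluation:
  (p2 ⊃ p2): 0.8 ≤ 0.8, so result = 1
  (p1 ∧ (p2 ⊃ p2)) = min(0.2, 1) = 0.2
  (p2 ∨ p1) = max(0.8, 0.2) = 0.8
  ((p2 ∨ p1) ∧ p2) = min(0.8, 0.8) = 0.8
  ((p1 ∧ (p2 ⊃ p2)) ⊃ ((p2 ∨ p1) ∧ p2)): 0.2 ≤ 0.8, so result = 1
  ¬p1: Gödel ¬ of 0.2 = 0 (operand ≠ 0)
  (((p1 ∧ (p2 ⊃ p2)) ⊃ ((p2 ∨ p1) ∧ p2)) ⊃ ¬p1): 1 > 0, so result = 0
  Gödel value = 0
Łukasiewicz evaluation:
  (p2 ⊃ p2): min(1, 1 − 0.8 + 0.8) = 1
  (p1 ∧ (p2 ⊃ p2)) = min(0.2, 1) = 0.2
  (p2 ∨ p1) = max(0.8, 0.2) = 0.8
  ((p2 ∨ p1) ∧ p2) = min(0.8, 0.8) = 0.8
  ((p1 ∧ (p2 ⊃ p2)) ⊃ ((p2 ∨ p1) ∧ p2)): min(1, 1 − 0.2 + 0.8) = 1
  ¬p1: Łukasiewicz ¬ gives 1 − 0.2 = 0.8
  (((p1 ∧ (p2 ⊃ p2)) ⊃ ((p2 ∨ p1) ∧ p2)) ⊃ ¬p1): min(1, 1 − 1 + 0.8) = 0.8
  Łukasiewicz value = 0.8
Difference: 0 − 0.8 = -0.80

-0.80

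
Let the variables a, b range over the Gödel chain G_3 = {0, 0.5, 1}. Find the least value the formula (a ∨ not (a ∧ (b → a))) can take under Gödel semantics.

The minimum is attained at a = 0.5, b = 0:
  (b → a): 0 ≤ 0.5, so result = 1
  (a ∧ (b → a)) = min(0.5, 1) = 0.5
  not (a ∧ (b → a)): Gödel ¬ of 0.5 = 0 (operand ≠ 0)
  (a ∨ not (a ∧ (b → a))) = max(0.5, 0) = 0.5
Checking all 9 assignments confirms none give a value below 0.50.

0.50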